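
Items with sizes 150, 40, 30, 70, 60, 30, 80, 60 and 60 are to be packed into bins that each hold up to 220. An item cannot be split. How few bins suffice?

Total = 150 + 80 + 70 + 60 + 60 + 60 + 40 + 30 + 30 = 580.
Lower bound: ⌈580/220⌉ = 3 bins.
A packing using 3 bins:
  bin 1: 150 + 70 = 220
  bin 2: 80 + 60 + 60 = 200
  bin 3: 60 + 40 + 30 + 30 = 160
This matches the lower bound, so 3 is optimal.

3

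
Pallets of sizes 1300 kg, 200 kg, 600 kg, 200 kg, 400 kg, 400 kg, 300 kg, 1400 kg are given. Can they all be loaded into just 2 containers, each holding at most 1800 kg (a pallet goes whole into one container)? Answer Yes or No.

Total = 4800 kg; ⌈4800/1800⌉ = 3.
At least 3 containers are required, but only 2 are allowed.

No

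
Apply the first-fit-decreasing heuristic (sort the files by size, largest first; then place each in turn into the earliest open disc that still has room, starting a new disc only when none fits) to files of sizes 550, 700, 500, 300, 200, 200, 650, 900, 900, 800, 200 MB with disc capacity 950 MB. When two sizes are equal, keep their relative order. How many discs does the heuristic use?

Sorted descending: 900, 900, 800, 700, 650, 550, 500, 300, 200, 200, 200.
  900 → disc 1 (new)  [load 900/950]
  900 → disc 2 (new)  [load 900/950]
  800 → disc 3 (new)  [load 800/950]
  700 → disc 4 (new)  [load 700/950]
  650 → disc 5 (new)  [load 650/950]
  550 → disc 6 (new)  [load 550/950]
  500 → disc 7 (new)  [load 500/950]
  300 → disc 5  [load 950/950]
  200 → disc 4  [load 900/950]
  200 → disc 6  [load 750/950]
  200 → disc 6  [load 950/950]
7 discs opened.

7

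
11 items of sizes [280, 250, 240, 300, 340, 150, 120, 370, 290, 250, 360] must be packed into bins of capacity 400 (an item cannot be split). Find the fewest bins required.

Total = 370 + 360 + 340 + 300 + 290 + 280 + 250 + 250 + 240 + 150 + 120 = 2950.
Lower bound: ⌈2950/400⌉ = 8 bins.
Also, 9 items each exceed 200, and no two of those can share a bin, so at least 9 bins are needed.
A packing using 9 bins:
  bin 1: 370 = 370
  bin 2: 360 = 360
  bin 3: 340 = 340
  bin 4: 300 = 300
  bin 5: 290 = 290
  bin 6: 280 + 120 = 400
  bin 7: 250 + 150 = 400
  bin 8: 250 = 250
  bin 9: 240 = 240
This matches the lower bound, so 9 is optimal.

9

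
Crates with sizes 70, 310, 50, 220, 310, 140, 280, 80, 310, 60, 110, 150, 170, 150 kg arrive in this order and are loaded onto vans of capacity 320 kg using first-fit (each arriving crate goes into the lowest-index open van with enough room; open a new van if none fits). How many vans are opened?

8

  70 → van 1 (new)  [load 70/320]
  310 → van 2 (new)  [load 310/320]
  50 → van 1  [load 120/320]
  220 → van 3 (new)  [load 220/320]
  310 → van 4 (new)  [load 310/320]
  140 → van 1  [load 260/320]
  280 → van 5 (new)  [load 280/320]
  80 → van 3  [load 300/320]
  310 → van 6 (new)  [load 310/320]
  60 → van 1  [load 320/320]
  110 → van 7 (new)  [load 110/320]
  150 → van 7  [load 260/320]
  170 → van 8 (new)  [load 170/320]
  150 → van 8  [load 320/320]
8 vans opened.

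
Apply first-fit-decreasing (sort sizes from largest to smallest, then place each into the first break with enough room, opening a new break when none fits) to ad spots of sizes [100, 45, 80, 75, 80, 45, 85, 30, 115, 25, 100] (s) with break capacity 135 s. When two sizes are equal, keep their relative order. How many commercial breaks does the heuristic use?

7

Sorted descending: 115, 100, 100, 85, 80, 80, 75, 45, 45, 30, 25.
  115 → break 1 (new)  [load 115/135]
  100 → break 2 (new)  [load 100/135]
  100 → break 3 (new)  [load 100/135]
  85 → break 4 (new)  [load 85/135]
  80 → break 5 (new)  [load 80/135]
  80 → break 6 (new)  [load 80/135]
  75 → break 7 (new)  [load 75/135]
  45 → break 4  [load 130/135]
  45 → break 5  [load 125/135]
  30 → break 2  [load 130/135]
  25 → break 3  [load 125/135]
7 commercial breaks opened.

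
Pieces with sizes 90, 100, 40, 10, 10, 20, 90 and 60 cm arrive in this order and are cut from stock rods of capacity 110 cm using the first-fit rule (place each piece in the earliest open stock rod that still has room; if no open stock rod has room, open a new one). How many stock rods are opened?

  90 → stock rod 1 (new)  [load 90/110]
  100 → stock rod 2 (new)  [load 100/110]
  40 → stock rod 3 (new)  [load 40/110]
  10 → stock rod 1  [load 100/110]
  10 → stock rod 1  [load 110/110]
  20 → stock rod 3  [load 60/110]
  90 → stock rod 4 (new)  [load 90/110]
  60 → stock rod 5 (new)  [load 60/110]
5 stock rods opened.

5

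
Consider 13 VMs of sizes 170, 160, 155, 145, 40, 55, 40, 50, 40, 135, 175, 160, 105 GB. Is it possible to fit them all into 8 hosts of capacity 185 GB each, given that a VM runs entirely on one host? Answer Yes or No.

No

Total = 1430 GB; ⌈1430/185⌉ = 8.
The bound of 8 does not rule out 8, but exhaustive search shows no assignment into 8 hosts of capacity 185 GB exists — the minimum is 9.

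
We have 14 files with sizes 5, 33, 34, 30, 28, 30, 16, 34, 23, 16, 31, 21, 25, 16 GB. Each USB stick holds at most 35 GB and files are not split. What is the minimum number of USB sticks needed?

Total = 34 + 34 + 33 + 31 + 30 + 30 + 28 + 25 + 23 + 21 + 16 + 16 + 16 + 5 = 342 GB.
Lower bound: ⌈342/35⌉ = 10 USB sticks.
A packing using 12 USB sticks:
  USB stick 1: 34 = 34
  USB stick 2: 34 = 34
  USB stick 3: 33 = 33
  USB stick 4: 31 = 31
  USB stick 5: 30 + 5 = 35
  USB stick 6: 30 = 30
  USB stick 7: 28 = 28
  USB stick 8: 25 = 25
  USB stick 9: 23 = 23
  USB stick 10: 21 = 21
  USB stick 11: 16 + 16 = 32
  USB stick 12: 16 = 16
No arrangement into 11 USB sticks stays within capacity, so 12 is optimal.

12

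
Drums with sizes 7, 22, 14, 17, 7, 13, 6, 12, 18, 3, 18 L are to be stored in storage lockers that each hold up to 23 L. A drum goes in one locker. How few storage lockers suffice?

Total = 22 + 18 + 18 + 17 + 14 + 13 + 12 + 7 + 7 + 6 + 3 = 137 L.
Lower bound: ⌈137/23⌉ = 6 storage lockers.
Also, 7 drums each exceed 23/2 L, and no two of those can share a locker, so at least 7 storage lockers are needed.
A packing using 7 storage lockers:
  locker 1: 22 = 22
  locker 2: 18 + 3 = 21
  locker 3: 18 = 18
  locker 4: 17 + 6 = 23
  locker 5: 14 + 7 = 21
  locker 6: 13 + 7 = 20
  locker 7: 12 = 12
This matches the lower bound, so 7 is optimal.

7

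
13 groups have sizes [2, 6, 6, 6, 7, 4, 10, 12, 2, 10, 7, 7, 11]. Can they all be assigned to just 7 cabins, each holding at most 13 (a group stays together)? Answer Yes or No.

Total = 90; ⌈90/13⌉ = 7.
The bound of 7 does not rule out 7, but exhaustive search shows no assignment into 7 cabins of capacity 13 exists — the minimum is 8.

No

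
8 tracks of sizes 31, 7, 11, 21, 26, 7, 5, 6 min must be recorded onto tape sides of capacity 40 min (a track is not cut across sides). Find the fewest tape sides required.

Total = 31 + 26 + 21 + 11 + 7 + 7 + 6 + 5 = 114 min.
Lower bound: ⌈114/40⌉ = 3 tape sides.
A packing using 3 tape sides:
  side 1: 31 + 7 = 38
  side 2: 26 + 11 = 37
  side 3: 21 + 7 + 6 + 5 = 39
This matches the lower bound, so 3 is optimal.

3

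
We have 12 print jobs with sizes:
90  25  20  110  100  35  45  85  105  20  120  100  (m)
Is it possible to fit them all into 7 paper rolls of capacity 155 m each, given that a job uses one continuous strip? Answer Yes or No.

Yes

A valid assignment using 7 paper rolls:
  roll 1: 120 + 35 = 155
  roll 2: 110 + 45 = 155
  roll 3: 105 + 25 + 20 = 150
  roll 4: 100 + 20 = 120
  roll 5: 100 = 100
  roll 6: 90 = 90
  roll 7: 85 = 85
Every load is within 155 m, so 7 paper rolls suffice.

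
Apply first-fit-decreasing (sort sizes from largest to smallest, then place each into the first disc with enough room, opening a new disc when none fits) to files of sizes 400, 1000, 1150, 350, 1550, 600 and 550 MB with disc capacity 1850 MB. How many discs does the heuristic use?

Sorted descending: 1550, 1150, 1000, 600, 550, 400, 350.
  1550 → disc 1 (new)  [load 1550/1850]
  1150 → disc 2 (new)  [load 1150/1850]
  1000 → disc 3 (new)  [load 1000/1850]
  600 → disc 2  [load 1750/1850]
  550 → disc 3  [load 1550/1850]
  400 → disc 4 (new)  [load 400/1850]
  350 → disc 4  [load 750/1850]
4 discs opened.

4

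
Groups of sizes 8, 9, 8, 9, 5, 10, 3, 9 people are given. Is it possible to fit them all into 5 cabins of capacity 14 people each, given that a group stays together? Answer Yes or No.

Total = 61 people; ⌈61/14⌉ = 5.
6 groups each exceed half the capacity and cannot share a cabin, forcing at least 6 cabins.
At least 6 cabins are required, but only 5 are allowed.

No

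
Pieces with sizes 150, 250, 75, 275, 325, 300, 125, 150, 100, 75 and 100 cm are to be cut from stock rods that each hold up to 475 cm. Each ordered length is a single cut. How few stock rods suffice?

Total = 325 + 300 + 275 + 250 + 150 + 150 + 125 + 100 + 100 + 75 + 75 = 1925 cm.
Lower bound: ⌈1925/475⌉ = 5 stock rods.
A packing using 5 stock rods:
  stock rod 1: 325 + 150 = 475
  stock rod 2: 300 + 150 = 450
  stock rod 3: 275 + 125 + 75 = 475
  stock rod 4: 250 + 100 + 100 = 450
  stock rod 5: 75 = 75
This matches the lower bound, so 5 is optimal.

5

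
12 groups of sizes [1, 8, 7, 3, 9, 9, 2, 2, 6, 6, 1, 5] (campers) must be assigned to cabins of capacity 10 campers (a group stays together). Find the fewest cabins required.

7

Total = 9 + 9 + 8 + 7 + 6 + 6 + 5 + 3 + 2 + 2 + 1 + 1 = 59 campers.
Lower bound: ⌈59/10⌉ = 6 cabins.
A packing using 7 cabins:
  cabin 1: 9 + 1 = 10
  cabin 2: 9 + 1 = 10
  cabin 3: 8 + 2 = 10
  cabin 4: 7 + 3 = 10
  cabin 5: 6 + 2 = 8
  cabin 6: 6 = 6
  cabin 7: 5 = 5
No arrangement into 6 cabins stays within capacity, so 7 is optimal.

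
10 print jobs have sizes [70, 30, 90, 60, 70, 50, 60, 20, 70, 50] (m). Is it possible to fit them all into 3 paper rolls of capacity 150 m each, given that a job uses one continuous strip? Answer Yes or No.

No

Total = 570 m; ⌈570/150⌉ = 4.
At least 4 paper rolls are required, but only 3 are allowed.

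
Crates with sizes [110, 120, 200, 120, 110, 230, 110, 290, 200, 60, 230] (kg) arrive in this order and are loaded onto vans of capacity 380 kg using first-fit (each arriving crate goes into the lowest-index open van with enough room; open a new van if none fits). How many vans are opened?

6

  110 → van 1 (new)  [load 110/380]
  120 → van 1  [load 230/380]
  200 → van 2 (new)  [load 200/380]
  120 → van 1  [load 350/380]
  110 → van 2  [load 310/380]
  230 → van 3 (new)  [load 230/380]
  110 → van 3  [load 340/380]
  290 → van 4 (new)  [load 290/380]
  200 → van 5 (new)  [load 200/380]
  60 → van 2  [load 370/380]
  230 → van 6 (new)  [load 230/380]
6 vans opened.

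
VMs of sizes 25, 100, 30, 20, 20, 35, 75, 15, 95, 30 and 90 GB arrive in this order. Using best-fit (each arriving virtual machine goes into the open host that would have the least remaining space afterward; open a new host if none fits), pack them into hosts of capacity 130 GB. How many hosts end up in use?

  25 → host 1 (new)  [load 25/130]
  100 → host 1  [load 125/130]
  30 → host 2 (new)  [load 30/130]
  20 → host 2  [load 50/130]
  20 → host 2  [load 70/130]
  35 → host 2  [load 105/130]
  75 → host 3 (new)  [load 75/130]
  15 → host 2  [load 120/130]
  95 → host 4 (new)  [load 95/130]
  30 → host 4  [load 125/130]
  90 → host 5 (new)  [load 90/130]
5 hosts opened.

5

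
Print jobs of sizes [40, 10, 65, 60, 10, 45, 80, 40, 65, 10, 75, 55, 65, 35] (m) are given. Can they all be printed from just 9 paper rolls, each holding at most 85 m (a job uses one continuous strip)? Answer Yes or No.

Yes

A valid assignment using 9 paper rolls:
  roll 1: 80 = 80
  roll 2: 75 + 10 = 85
  roll 3: 65 + 10 + 10 = 85
  roll 4: 65 = 65
  roll 5: 65 = 65
  roll 6: 60 = 60
  roll 7: 55 = 55
  roll 8: 45 + 40 = 85
  roll 9: 40 + 35 = 75
Every load is within 85 m, so 9 paper rolls suffice.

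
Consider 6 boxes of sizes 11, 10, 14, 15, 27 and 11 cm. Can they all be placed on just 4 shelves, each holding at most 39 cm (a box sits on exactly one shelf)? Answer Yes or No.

A valid assignment using 3 shelves:
  shelf 1: 27 + 11 = 38
  shelf 2: 15 + 14 + 10 = 39
  shelf 3: 11 = 11
That uses only 3 ≤ 4, so 4 shelves are enough.

Yes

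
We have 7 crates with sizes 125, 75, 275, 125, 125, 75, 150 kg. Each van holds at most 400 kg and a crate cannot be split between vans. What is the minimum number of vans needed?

Total = 275 + 150 + 125 + 125 + 125 + 75 + 75 = 950 kg.
Lower bound: ⌈950/400⌉ = 3 vans.
A packing using 3 vans:
  van 1: 275 + 125 = 400
  van 2: 150 + 125 + 125 = 400
  van 3: 75 + 75 = 150
This matches the lower bound, so 3 is optimal.

3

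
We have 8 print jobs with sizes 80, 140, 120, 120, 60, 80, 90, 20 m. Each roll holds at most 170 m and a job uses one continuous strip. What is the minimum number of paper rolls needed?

Total = 140 + 120 + 120 + 90 + 80 + 80 + 60 + 20 = 710 m.
Lower bound: ⌈710/170⌉ = 5 paper rolls.
A packing using 5 paper rolls:
  roll 1: 140 + 20 = 160
  roll 2: 120 = 120
  roll 3: 120 = 120
  roll 4: 90 + 80 = 170
  roll 5: 80 + 60 = 140
This matches the lower bound, so 5 is optimal.

5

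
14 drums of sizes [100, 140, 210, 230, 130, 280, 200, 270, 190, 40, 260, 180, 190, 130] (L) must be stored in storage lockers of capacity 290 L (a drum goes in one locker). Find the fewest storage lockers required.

11

Total = 280 + 270 + 260 + 230 + 210 + 200 + 190 + 190 + 180 + 140 + 130 + 130 + 100 + 40 = 2550 L.
Lower bound: ⌈2550/290⌉ = 9 storage lockers.
A packing using 11 storage lockers:
  locker 1: 280 = 280
  locker 2: 270 = 270
  locker 3: 260 = 260
  locker 4: 230 + 40 = 270
  locker 5: 210 = 210
  locker 6: 200 = 200
  locker 7: 190 + 100 = 290
  locker 8: 190 = 190
  locker 9: 180 = 180
  locker 10: 140 + 130 = 270
  locker 11: 130 = 130
No arrangement into 10 storage lockers stays within capacity, so 11 is optimal.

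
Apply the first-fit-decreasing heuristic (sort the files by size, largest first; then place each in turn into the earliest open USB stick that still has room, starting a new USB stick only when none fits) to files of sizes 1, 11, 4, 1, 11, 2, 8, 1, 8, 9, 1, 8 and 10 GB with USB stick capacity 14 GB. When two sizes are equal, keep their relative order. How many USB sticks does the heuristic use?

Sorted descending: 11, 11, 10, 9, 8, 8, 8, 4, 2, 1, 1, 1, 1.
  11 → USB stick 1 (new)  [load 11/14]
  11 → USB stick 2 (new)  [load 11/14]
  10 → USB stick 3 (new)  [load 10/14]
  9 → USB stick 4 (new)  [load 9/14]
  8 → USB stick 5 (new)  [load 8/14]
  8 → USB stick 6 (new)  [load 8/14]
  8 → USB stick 7 (new)  [load 8/14]
  4 → USB stick 3  [load 14/14]
  2 → USB stick 1  [load 13/14]
  1 → USB stick 1  [load 14/14]
  1 → USB stick 2  [load 12/14]
  1 → USB stick 2  [load 13/14]
  1 → USB stick 2  [load 14/14]
7 USB sticks opened.

7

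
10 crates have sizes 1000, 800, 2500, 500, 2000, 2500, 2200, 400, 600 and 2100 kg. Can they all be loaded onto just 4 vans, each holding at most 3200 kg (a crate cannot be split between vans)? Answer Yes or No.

Total = 14600 kg; ⌈14600/3200⌉ = 5.
At least 5 vans are required, but only 4 are allowed.

No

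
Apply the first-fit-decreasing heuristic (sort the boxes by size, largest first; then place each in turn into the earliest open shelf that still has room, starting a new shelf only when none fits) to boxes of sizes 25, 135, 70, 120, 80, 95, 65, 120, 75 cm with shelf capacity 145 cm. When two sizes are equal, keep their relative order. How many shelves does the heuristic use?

6

Sorted descending: 135, 120, 120, 95, 80, 75, 70, 65, 25.
  135 → shelf 1 (new)  [load 135/145]
  120 → shelf 2 (new)  [load 120/145]
  120 → shelf 3 (new)  [load 120/145]
  95 → shelf 4 (new)  [load 95/145]
  80 → shelf 5 (new)  [load 80/145]
  75 → shelf 6 (new)  [load 75/145]
  70 → shelf 6  [load 145/145]
  65 → shelf 5  [load 145/145]
  25 → shelf 2  [load 145/145]
6 shelves opened.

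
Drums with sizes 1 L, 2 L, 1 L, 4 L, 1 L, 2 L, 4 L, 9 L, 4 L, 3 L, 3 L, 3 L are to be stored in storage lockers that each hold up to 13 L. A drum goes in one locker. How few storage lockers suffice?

3

Total = 9 + 4 + 4 + 4 + 3 + 3 + 3 + 2 + 2 + 1 + 1 + 1 = 37 L.
Lower bound: ⌈37/13⌉ = 3 storage lockers.
A packing using 3 storage lockers:
  locker 1: 9 + 4 = 13
  locker 2: 4 + 4 + 3 + 2 = 13
  locker 3: 3 + 3 + 2 + 1 + 1 + 1 = 11
This matches the lower bound, so 3 is optimal.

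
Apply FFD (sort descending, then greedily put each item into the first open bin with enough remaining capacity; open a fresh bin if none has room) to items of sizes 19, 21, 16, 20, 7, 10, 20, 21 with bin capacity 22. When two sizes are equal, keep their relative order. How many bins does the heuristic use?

Sorted descending: 21, 21, 20, 20, 19, 16, 10, 7.
  21 → bin 1 (new)  [load 21/22]
  21 → bin 2 (new)  [load 21/22]
  20 → bin 3 (new)  [load 20/22]
  20 → bin 4 (new)  [load 20/22]
  19 → bin 5 (new)  [load 19/22]
  16 → bin 6 (new)  [load 16/22]
  10 → bin 7 (new)  [load 10/22]
  7 → bin 7  [load 17/22]
7 bins opened.

7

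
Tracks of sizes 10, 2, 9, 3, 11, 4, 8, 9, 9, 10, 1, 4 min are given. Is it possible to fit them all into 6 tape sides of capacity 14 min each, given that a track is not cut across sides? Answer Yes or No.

No

Total = 80 min; ⌈80/14⌉ = 6.
7 tracks each exceed half the capacity and cannot share a side, forcing at least 7 tape sides.
At least 7 tape sides are required, but only 6 are allowed.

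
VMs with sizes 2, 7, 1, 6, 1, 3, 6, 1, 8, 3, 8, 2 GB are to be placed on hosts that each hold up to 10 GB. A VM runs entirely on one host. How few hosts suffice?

Total = 8 + 8 + 7 + 6 + 6 + 3 + 3 + 2 + 2 + 1 + 1 + 1 = 48 GB.
Lower bound: ⌈48/10⌉ = 5 hosts.
A packing using 5 hosts:
  host 1: 8 + 2 = 10
  host 2: 8 + 2 = 10
  host 3: 7 + 3 = 10
  host 4: 6 + 3 + 1 = 10
  host 5: 6 + 1 + 1 = 8
This matches the lower bound, so 5 is optimal.

5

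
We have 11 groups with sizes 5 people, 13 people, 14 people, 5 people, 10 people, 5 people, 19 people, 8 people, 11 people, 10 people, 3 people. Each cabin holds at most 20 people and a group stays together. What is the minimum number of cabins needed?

6

Total = 19 + 14 + 13 + 11 + 10 + 10 + 8 + 5 + 5 + 5 + 3 = 103 people.
Lower bound: ⌈103/20⌉ = 6 cabins.
A packing using 6 cabins:
  cabin 1: 19 = 19
  cabin 2: 14 + 5 = 19
  cabin 3: 13 + 5 = 18
  cabin 4: 11 + 8 = 19
  cabin 5: 10 + 10 = 20
  cabin 6: 5 + 3 = 8
This matches the lower bound, so 6 is optimal.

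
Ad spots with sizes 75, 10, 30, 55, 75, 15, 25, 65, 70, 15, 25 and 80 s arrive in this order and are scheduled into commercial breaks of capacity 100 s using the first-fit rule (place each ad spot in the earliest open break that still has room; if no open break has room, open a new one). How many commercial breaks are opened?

  75 → break 1 (new)  [load 75/100]
  10 → break 1  [load 85/100]
  30 → break 2 (new)  [load 30/100]
  55 → break 2  [load 85/100]
  75 → break 3 (new)  [load 75/100]
  15 → break 1  [load 100/100]
  25 → break 3  [load 100/100]
  65 → break 4 (new)  [load 65/100]
  70 → break 5 (new)  [load 70/100]
  15 → break 2  [load 100/100]
  25 → break 4  [load 90/100]
  80 → break 6 (new)  [load 80/100]
6 commercial breaks opened.

6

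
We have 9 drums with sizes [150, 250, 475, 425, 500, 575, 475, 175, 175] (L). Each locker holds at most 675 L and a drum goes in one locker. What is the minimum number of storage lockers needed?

5

Total = 575 + 500 + 475 + 475 + 425 + 250 + 175 + 175 + 150 = 3200 L.
Lower bound: ⌈3200/675⌉ = 5 storage lockers.
A packing using 5 storage lockers:
  locker 1: 575 = 575
  locker 2: 500 + 175 = 675
  locker 3: 475 + 175 = 650
  locker 4: 475 + 150 = 625
  locker 5: 425 + 250 = 675
This matches the lower bound, so 5 is optimal.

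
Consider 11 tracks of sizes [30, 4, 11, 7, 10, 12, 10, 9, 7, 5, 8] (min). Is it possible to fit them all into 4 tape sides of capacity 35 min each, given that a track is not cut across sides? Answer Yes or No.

A valid assignment using 4 tape sides:
  side 1: 30 + 5 = 35
  side 2: 12 + 11 + 10 = 33
  side 3: 10 + 9 + 8 + 7 = 34
  side 4: 7 + 4 = 11
Every load is within 35 min, so 4 tape sides suffice.

Yes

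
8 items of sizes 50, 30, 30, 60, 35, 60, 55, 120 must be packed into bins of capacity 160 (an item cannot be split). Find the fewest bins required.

Total = 120 + 60 + 60 + 55 + 50 + 35 + 30 + 30 = 440.
Lower bound: ⌈440/160⌉ = 3 bins.
A packing using 3 bins:
  bin 1: 120 + 35 = 155
  bin 2: 60 + 60 + 30 = 150
  bin 3: 55 + 50 + 30 = 135
This matches the lower bound, so 3 is optimal.

3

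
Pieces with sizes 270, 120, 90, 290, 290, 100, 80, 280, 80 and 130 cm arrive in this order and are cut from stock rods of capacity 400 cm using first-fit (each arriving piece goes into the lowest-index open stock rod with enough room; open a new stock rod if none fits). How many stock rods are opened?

  270 → stock rod 1 (new)  [load 270/400]
  120 → stock rod 1  [load 390/400]
  90 → stock rod 2 (new)  [load 90/400]
  290 → stock rod 2  [load 380/400]
  290 → stock rod 3 (new)  [load 290/400]
  100 → stock rod 3  [load 390/400]
  80 → stock rod 4 (new)  [load 80/400]
  280 → stock rod 4  [load 360/400]
  80 → stock rod 5 (new)  [load 80/400]
  130 → stock rod 5  [load 210/400]
5 stock rods opened.

5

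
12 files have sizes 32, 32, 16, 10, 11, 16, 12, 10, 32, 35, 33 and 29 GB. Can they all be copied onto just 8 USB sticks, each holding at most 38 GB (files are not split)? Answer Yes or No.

A valid assignment using 8 USB sticks:
  USB stick 1: 35 = 35
  USB stick 2: 33 = 33
  USB stick 3: 32 = 32
  USB stick 4: 32 = 32
  USB stick 5: 32 = 32
  USB stick 6: 29 = 29
  USB stick 7: 16 + 12 + 10 = 38
  USB stick 8: 16 + 11 + 10 = 37
Every load is within 38 GB, so 8 USB sticks suffice.

Yes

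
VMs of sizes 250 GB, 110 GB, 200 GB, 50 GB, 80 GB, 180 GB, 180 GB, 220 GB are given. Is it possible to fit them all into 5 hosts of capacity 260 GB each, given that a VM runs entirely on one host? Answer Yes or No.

Total = 1270 GB; ⌈1270/260⌉ = 5.
The bound of 5 does not rule out 5, but exhaustive search shows no assignment into 5 hosts of capacity 260 GB exists — the minimum is 6.

No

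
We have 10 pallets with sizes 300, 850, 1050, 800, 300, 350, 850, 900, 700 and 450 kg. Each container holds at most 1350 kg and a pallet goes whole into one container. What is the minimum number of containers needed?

Total = 1050 + 900 + 850 + 850 + 800 + 700 + 450 + 350 + 300 + 300 = 6550 kg.
Lower bound: ⌈6550/1350⌉ = 5 containers.
Also, 6 pallets each exceed 675 kg, and no two of those can share a container, so at least 6 containers are needed.
A packing using 6 containers:
  container 1: 1050 + 300 = 1350
  container 2: 900 + 450 = 1350
  container 3: 850 + 350 = 1200
  container 4: 850 + 300 = 1150
  container 5: 800 = 800
  container 6: 700 = 700
This matches the lower bound, so 6 is optimal.

6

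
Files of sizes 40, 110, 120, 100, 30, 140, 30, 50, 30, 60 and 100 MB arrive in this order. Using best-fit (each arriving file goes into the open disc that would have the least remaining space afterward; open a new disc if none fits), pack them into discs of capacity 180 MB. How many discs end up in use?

5

  40 → disc 1 (new)  [load 40/180]
  110 → disc 1  [load 150/180]
  120 → disc 2 (new)  [load 120/180]
  100 → disc 3 (new)  [load 100/180]
  30 → disc 1  [load 180/180]
  140 → disc 4 (new)  [load 140/180]
  30 → disc 4  [load 170/180]
  50 → disc 2  [load 170/180]
  30 → disc 3  [load 130/180]
  60 → disc 5 (new)  [load 60/180]
  100 → disc 5  [load 160/180]
5 discs opened.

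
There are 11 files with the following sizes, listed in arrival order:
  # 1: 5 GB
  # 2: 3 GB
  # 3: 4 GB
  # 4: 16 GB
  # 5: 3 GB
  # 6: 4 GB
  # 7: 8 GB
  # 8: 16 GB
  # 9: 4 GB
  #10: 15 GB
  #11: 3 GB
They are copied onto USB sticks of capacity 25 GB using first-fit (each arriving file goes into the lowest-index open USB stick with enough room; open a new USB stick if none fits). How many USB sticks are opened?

4

  5 → USB stick 1 (new)  [load 5/25]
  3 → USB stick 1  [load 8/25]
  4 → USB stick 1  [load 12/25]
  16 → USB stick 2 (new)  [load 16/25]
  3 → USB stick 1  [load 15/25]
  4 → USB stick 1  [load 19/25]
  8 → USB stick 2  [load 24/25]
  16 → USB stick 3 (new)  [load 16/25]
  4 → USB stick 1  [load 23/25]
  15 → USB stick 4 (new)  [load 15/25]
  3 → USB stick 3  [load 19/25]
4 USB sticks opened.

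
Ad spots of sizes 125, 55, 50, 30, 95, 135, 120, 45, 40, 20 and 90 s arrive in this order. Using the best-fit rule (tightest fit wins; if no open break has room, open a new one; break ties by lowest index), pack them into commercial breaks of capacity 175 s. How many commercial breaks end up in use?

5

  125 → break 1 (new)  [load 125/175]
  55 → break 2 (new)  [load 55/175]
  50 → break 1  [load 175/175]
  30 → break 2  [load 85/175]
  95 → break 3 (new)  [load 95/175]
  135 → break 4 (new)  [load 135/175]
  120 → break 5 (new)  [load 120/175]
  45 → break 5  [load 165/175]
  40 → break 4  [load 175/175]
  20 → break 3  [load 115/175]
  90 → break 2  [load 175/175]
5 commercial breaks opened.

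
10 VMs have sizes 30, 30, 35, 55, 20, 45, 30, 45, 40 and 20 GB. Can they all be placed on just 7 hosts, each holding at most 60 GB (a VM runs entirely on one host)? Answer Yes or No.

A valid assignment using 7 hosts:
  host 1: 55 = 55
  host 2: 45 = 45
  host 3: 45 = 45
  host 4: 40 + 20 = 60
  host 5: 35 + 20 = 55
  host 6: 30 + 30 = 60
  host 7: 30 = 30
Every load is within 60 GB, so 7 hosts suffice.

Yes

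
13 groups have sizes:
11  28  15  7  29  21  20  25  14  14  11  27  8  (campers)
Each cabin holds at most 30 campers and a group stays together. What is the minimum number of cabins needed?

Total = 29 + 28 + 27 + 25 + 21 + 20 + 15 + 14 + 14 + 11 + 11 + 8 + 7 = 230 campers.
Lower bound: ⌈230/30⌉ = 8 cabins.
A packing using 9 cabins:
  cabin 1: 29 = 29
  cabin 2: 28 = 28
  cabin 3: 27 = 27
  cabin 4: 25 = 25
  cabin 5: 21 + 8 = 29
  cabin 6: 20 + 7 = 27
  cabin 7: 15 + 14 = 29
  cabin 8: 14 + 11 = 25
  cabin 9: 11 = 11
No arrangement into 8 cabins stays within capacity, so 9 is optimal.

9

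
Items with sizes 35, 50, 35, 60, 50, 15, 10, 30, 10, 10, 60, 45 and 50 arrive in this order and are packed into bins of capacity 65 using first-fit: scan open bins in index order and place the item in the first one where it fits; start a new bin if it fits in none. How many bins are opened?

  35 → bin 1 (new)  [load 35/65]
  50 → bin 2 (new)  [load 50/65]
  35 → bin 3 (new)  [load 35/65]
  60 → bin 4 (new)  [load 60/65]
  50 → bin 5 (new)  [load 50/65]
  15 → bin 1  [load 50/65]
  10 → bin 1  [load 60/65]
  30 → bin 3  [load 65/65]
  10 → bin 2  [load 60/65]
  10 → bin 5  [load 60/65]
  60 → bin 6 (new)  [load 60/65]
  45 → bin 7 (new)  [load 45/65]
  50 → bin 8 (new)  [load 50/65]
8 bins opened.

8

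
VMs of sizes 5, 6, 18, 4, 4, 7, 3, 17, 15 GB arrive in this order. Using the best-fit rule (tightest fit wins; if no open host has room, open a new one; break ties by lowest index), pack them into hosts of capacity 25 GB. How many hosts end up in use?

  5 → host 1 (new)  [load 5/25]
  6 → host 1  [load 11/25]
  18 → host 2 (new)  [load 18/25]
  4 → host 2  [load 22/25]
  4 → host 1  [load 15/25]
  7 → host 1  [load 22/25]
  3 → host 1  [load 25/25]
  17 → host 3 (new)  [load 17/25]
  15 → host 4 (new)  [load 15/25]
4 hosts opened.

4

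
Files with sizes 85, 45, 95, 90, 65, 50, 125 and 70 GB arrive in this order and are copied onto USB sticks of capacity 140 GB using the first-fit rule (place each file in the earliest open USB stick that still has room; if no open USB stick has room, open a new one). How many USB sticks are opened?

5

  85 → USB stick 1 (new)  [load 85/140]
  45 → USB stick 1  [load 130/140]
  95 → USB stick 2 (new)  [load 95/140]
  90 → USB stick 3 (new)  [load 90/140]
  65 → USB stick 4 (new)  [load 65/140]
  50 → USB stick 3  [load 140/140]
  125 → USB stick 5 (new)  [load 125/140]
  70 → USB stick 4  [load 135/140]
5 USB sticks opened.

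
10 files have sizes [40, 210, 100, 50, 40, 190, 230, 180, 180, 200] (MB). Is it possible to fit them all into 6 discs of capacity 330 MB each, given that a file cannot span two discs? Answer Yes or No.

A valid assignment using 6 discs:
  disc 1: 230 + 100 = 330
  disc 2: 210 + 50 + 40 = 300
  disc 3: 200 + 40 = 240
  disc 4: 190 = 190
  disc 5: 180 = 180
  disc 6: 180 = 180
Every load is within 330 MB, so 6 discs suffice.

Yes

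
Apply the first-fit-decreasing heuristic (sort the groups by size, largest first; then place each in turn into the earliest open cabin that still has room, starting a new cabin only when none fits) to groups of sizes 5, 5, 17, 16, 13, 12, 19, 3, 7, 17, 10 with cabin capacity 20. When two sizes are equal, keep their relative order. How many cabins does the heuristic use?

Sorted descending: 19, 17, 17, 16, 13, 12, 10, 7, 5, 5, 3.
  19 → cabin 1 (new)  [load 19/20]
  17 → cabin 2 (new)  [load 17/20]
  17 → cabin 3 (new)  [load 17/20]
  16 → cabin 4 (new)  [load 16/20]
  13 → cabin 5 (new)  [load 13/20]
  12 → cabin 6 (new)  [load 12/20]
  10 → cabin 7 (new)  [load 10/20]
  7 → cabin 5  [load 20/20]
  5 → cabin 6  [load 17/20]
  5 → cabin 7  [load 15/20]
  3 → cabin 2  [load 20/20]
7 cabins opened.

7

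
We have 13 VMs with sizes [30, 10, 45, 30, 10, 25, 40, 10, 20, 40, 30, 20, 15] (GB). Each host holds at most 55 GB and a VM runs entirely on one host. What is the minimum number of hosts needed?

Total = 45 + 40 + 40 + 30 + 30 + 30 + 25 + 20 + 20 + 15 + 10 + 10 + 10 = 325 GB.
Lower bound: ⌈325/55⌉ = 6 hosts.
A packing using 7 hosts:
  host 1: 45 + 10 = 55
  host 2: 40 + 15 = 55
  host 3: 40 + 10 = 50
  host 4: 30 + 25 = 55
  host 5: 30 + 20 = 50
  host 6: 30 + 20 = 50
  host 7: 10 = 10
No arrangement into 6 hosts stays within capacity, so 7 is optimal.

7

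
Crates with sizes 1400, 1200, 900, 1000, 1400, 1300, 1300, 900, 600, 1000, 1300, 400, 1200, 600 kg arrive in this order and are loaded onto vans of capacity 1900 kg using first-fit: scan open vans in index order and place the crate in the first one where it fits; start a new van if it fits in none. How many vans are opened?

9

  1400 → van 1 (new)  [load 1400/1900]
  1200 → van 2 (new)  [load 1200/1900]
  900 → van 3 (new)  [load 900/1900]
  1000 → van 3  [load 1900/1900]
  1400 → van 4 (new)  [load 1400/1900]
  1300 → van 5 (new)  [load 1300/1900]
  1300 → van 6 (new)  [load 1300/1900]
  900 → van 7 (new)  [load 900/1900]
  600 → van 2  [load 1800/1900]
  1000 → van 7  [load 1900/1900]
  1300 → van 8 (new)  [load 1300/1900]
  400 → van 1  [load 1800/1900]
  1200 → van 9 (new)  [load 1200/1900]
  600 → van 5  [load 1900/1900]
9 vans opened.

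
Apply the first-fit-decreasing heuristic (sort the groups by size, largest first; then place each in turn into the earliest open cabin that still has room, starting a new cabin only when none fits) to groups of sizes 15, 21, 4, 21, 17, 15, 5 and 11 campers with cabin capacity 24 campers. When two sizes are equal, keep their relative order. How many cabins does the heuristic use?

Sorted descending: 21, 21, 17, 15, 15, 11, 5, 4.
  21 → cabin 1 (new)  [load 21/24]
  21 → cabin 2 (new)  [load 21/24]
  17 → cabin 3 (new)  [load 17/24]
  15 → cabin 4 (new)  [load 15/24]
  15 → cabin 5 (new)  [load 15/24]
  11 → cabin 6 (new)  [load 11/24]
  5 → cabin 3  [load 22/24]
  4 → cabin 4  [load 19/24]
6 cabins opened.

6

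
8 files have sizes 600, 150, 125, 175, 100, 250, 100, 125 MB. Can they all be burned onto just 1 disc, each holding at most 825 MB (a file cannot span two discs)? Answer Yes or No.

No

Total = 1625 MB; ⌈1625/825⌉ = 2.
At least 2 discs are required, but only 1 is allowed.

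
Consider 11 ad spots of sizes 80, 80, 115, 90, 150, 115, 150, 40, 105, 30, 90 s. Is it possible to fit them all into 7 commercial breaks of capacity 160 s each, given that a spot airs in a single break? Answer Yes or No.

Total = 1045 s; ⌈1045/160⌉ = 7.
The bound of 7 does not rule out 7, but exhaustive search shows no assignment into 7 commercial breaks of capacity 160 s exists — the minimum is 8.

No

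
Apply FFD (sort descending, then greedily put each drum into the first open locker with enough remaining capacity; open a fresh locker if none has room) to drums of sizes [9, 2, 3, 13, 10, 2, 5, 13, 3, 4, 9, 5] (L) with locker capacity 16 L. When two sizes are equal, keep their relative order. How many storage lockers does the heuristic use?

Sorted descending: 13, 13, 10, 9, 9, 5, 5, 4, 3, 3, 2, 2.
  13 → locker 1 (new)  [load 13/16]
  13 → locker 2 (new)  [load 13/16]
  10 → locker 3 (new)  [load 10/16]
  9 → locker 4 (new)  [load 9/16]
  9 → locker 5 (new)  [load 9/16]
  5 → locker 3  [load 15/16]
  5 → locker 4  [load 14/16]
  4 → locker 5  [load 13/16]
  3 → locker 1  [load 16/16]
  3 → locker 2  [load 16/16]
  2 → locker 4  [load 16/16]
  2 → locker 5  [load 15/16]
5 storage lockers opened.

5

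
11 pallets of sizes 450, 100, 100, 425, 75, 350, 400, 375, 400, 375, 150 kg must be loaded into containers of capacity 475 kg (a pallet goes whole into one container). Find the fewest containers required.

Total = 450 + 425 + 400 + 400 + 375 + 375 + 350 + 150 + 100 + 100 + 75 = 3200 kg.
Lower bound: ⌈3200/475⌉ = 7 containers.
A packing using 8 containers:
  container 1: 450 = 450
  container 2: 425 = 425
  container 3: 400 + 75 = 475
  container 4: 400 = 400
  container 5: 375 + 100 = 475
  container 6: 375 + 100 = 475
  container 7: 350 = 350
  container 8: 150 = 150
No arrangement into 7 containers stays within capacity, so 8 is optimal.

8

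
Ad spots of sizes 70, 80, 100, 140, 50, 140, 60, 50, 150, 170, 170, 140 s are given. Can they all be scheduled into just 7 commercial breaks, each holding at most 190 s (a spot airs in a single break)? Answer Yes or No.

No

Total = 1320 s; ⌈1320/190⌉ = 7.
The bound of 7 does not rule out 7, but exhaustive search shows no assignment into 7 commercial breaks of capacity 190 s exists — the minimum is 8.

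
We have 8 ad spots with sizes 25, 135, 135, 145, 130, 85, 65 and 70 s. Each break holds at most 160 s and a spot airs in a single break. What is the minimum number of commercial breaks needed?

Total = 145 + 135 + 135 + 130 + 85 + 70 + 65 + 25 = 790 s.
Lower bound: ⌈790/160⌉ = 5 commercial breaks.
A packing using 6 commercial breaks:
  break 1: 145 = 145
  break 2: 135 + 25 = 160
  break 3: 135 = 135
  break 4: 130 = 130
  break 5: 85 + 70 = 155
  break 6: 65 = 65
No arrangement into 5 commercial breaks stays within capacity, so 6 is optimal.

6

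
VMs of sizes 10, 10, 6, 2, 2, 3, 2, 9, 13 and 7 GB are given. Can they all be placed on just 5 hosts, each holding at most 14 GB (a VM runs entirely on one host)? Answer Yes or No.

A valid assignment using 5 hosts:
  host 1: 13 = 13
  host 2: 10 + 3 = 13
  host 3: 10 + 2 + 2 = 14
  host 4: 9 + 2 = 11
  host 5: 7 + 6 = 13
Every load is within 14 GB, so 5 hosts suffice.

Yes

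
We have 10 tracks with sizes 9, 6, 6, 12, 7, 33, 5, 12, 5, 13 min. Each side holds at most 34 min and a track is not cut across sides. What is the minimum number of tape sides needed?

4

Total = 33 + 13 + 12 + 12 + 9 + 7 + 6 + 6 + 5 + 5 = 108 min.
Lower bound: ⌈108/34⌉ = 4 tape sides.
A packing using 4 tape sides:
  side 1: 33 = 33
  side 2: 13 + 12 + 9 = 34
  side 3: 12 + 7 + 6 + 6 = 31
  side 4: 5 + 5 = 10
This matches the lower bound, so 4 is optimal.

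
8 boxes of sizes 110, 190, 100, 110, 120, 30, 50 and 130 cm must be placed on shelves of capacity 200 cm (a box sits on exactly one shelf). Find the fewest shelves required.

Total = 190 + 130 + 120 + 110 + 110 + 100 + 50 + 30 = 840 cm.
Lower bound: ⌈840/200⌉ = 5 shelves.
A packing using 6 shelves:
  shelf 1: 190 = 190
  shelf 2: 130 + 50 = 180
  shelf 3: 120 + 30 = 150
  shelf 4: 110 = 110
  shelf 5: 110 = 110
  shelf 6: 100 = 100
No arrangement into 5 shelves stays within capacity, so 6 is optimal.

6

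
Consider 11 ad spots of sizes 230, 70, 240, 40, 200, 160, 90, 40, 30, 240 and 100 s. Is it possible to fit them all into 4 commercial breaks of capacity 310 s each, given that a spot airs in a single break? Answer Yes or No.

No

Total = 1440 s; ⌈1440/310⌉ = 5.
At least 5 commercial breaks are required, but only 4 are allowed.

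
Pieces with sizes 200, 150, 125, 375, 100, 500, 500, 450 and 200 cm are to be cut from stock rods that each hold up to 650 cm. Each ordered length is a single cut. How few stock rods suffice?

5

Total = 500 + 500 + 450 + 375 + 200 + 200 + 150 + 125 + 100 = 2600 cm.
Lower bound: ⌈2600/650⌉ = 4 stock rods.
A packing using 5 stock rods:
  stock rod 1: 500 + 150 = 650
  stock rod 2: 500 + 125 = 625
  stock rod 3: 450 + 200 = 650
  stock rod 4: 375 + 200 = 575
  stock rod 5: 100 = 100
No arrangement into 4 stock rods stays within capacity, so 5 is optimal.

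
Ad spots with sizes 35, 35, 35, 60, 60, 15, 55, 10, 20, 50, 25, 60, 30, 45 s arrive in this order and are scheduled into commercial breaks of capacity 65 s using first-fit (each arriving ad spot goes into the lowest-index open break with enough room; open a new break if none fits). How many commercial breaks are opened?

  35 → break 1 (new)  [load 35/65]
  35 → break 2 (new)  [load 35/65]
  35 → break 3 (new)  [load 35/65]
  60 → break 4 (new)  [load 60/65]
  60 → break 5 (new)  [load 60/65]
  15 → break 1  [load 50/65]
  55 → break 6 (new)  [load 55/65]
  10 → break 1  [load 60/65]
  20 → break 2  [load 55/65]
  50 → break 7 (new)  [load 50/65]
  25 → break 3  [load 60/65]
  60 → break 8 (new)  [load 60/65]
  30 → break 9 (new)  [load 30/65]
  45 → break 10 (new)  [load 45/65]
10 commercial breaks opened.

10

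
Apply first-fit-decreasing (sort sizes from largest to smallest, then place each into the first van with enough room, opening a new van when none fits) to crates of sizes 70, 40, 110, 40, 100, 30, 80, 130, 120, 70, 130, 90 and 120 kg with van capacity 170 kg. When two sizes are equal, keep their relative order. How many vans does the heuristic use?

Sorted descending: 130, 130, 120, 120, 110, 100, 90, 80, 70, 70, 40, 40, 30.
  130 → van 1 (new)  [load 130/170]
  130 → van 2 (new)  [load 130/170]
  120 → van 3 (new)  [load 120/170]
  120 → van 4 (new)  [load 120/170]
  110 → van 5 (new)  [load 110/170]
  100 → van 6 (new)  [load 100/170]
  90 → van 7 (new)  [load 90/170]
  80 → van 7  [load 170/170]
  70 → van 6  [load 170/170]
  70 → van 8 (new)  [load 70/170]
  40 → van 1  [load 170/170]
  40 → van 2  [load 170/170]
  30 → van 3  [load 150/170]
8 vans opened.

8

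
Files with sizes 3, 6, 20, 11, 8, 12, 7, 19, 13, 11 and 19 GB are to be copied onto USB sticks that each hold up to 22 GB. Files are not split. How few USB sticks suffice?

Total = 20 + 19 + 19 + 13 + 12 + 11 + 11 + 8 + 7 + 6 + 3 = 129 GB.
Lower bound: ⌈129/22⌉ = 6 USB sticks.
A packing using 7 USB sticks:
  USB stick 1: 20 = 20
  USB stick 2: 19 + 3 = 22
  USB stick 3: 19 = 19
  USB stick 4: 13 + 8 = 21
  USB stick 5: 12 + 7 = 19
  USB stick 6: 11 + 11 = 22
  USB stick 7: 6 = 6
No arrangement into 6 USB sticks stays within capacity, so 7 is optimal.

7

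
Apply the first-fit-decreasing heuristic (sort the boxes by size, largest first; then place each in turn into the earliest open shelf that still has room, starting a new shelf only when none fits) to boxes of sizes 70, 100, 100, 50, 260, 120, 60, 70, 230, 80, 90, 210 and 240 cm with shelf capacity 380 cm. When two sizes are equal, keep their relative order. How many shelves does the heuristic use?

Sorted descending: 260, 240, 230, 210, 120, 100, 100, 90, 80, 70, 70, 60, 50.
  260 → shelf 1 (new)  [load 260/380]
  240 → shelf 2 (new)  [load 240/380]
  230 → shelf 3 (new)  [load 230/380]
  210 → shelf 4 (new)  [load 210/380]
  120 → shelf 1  [load 380/380]
  100 → shelf 2  [load 340/380]
  100 → shelf 3  [load 330/380]
  90 → shelf 4  [load 300/380]
  80 → shelf 4  [load 380/380]
  70 → shelf 5 (new)  [load 70/380]
  70 → shelf 5  [load 140/380]
  60 → shelf 5  [load 200/380]
  50 → shelf 3  [load 380/380]
5 shelves opened.

5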